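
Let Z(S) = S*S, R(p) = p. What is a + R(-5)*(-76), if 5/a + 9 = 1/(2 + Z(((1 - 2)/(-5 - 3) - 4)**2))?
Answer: 3180243415/8381321 ≈ 379.44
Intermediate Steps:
Z(S) = S**2
a = -4658565/8381321 (a = 5/(-9 + 1/(2 + (((1 - 2)/(-5 - 3) - 4)**2)**2)) = 5/(-9 + 1/(2 + ((-1/(-8) - 4)**2)**2)) = 5/(-9 + 1/(2 + ((-1*(-1/8) - 4)**2)**2)) = 5/(-9 + 1/(2 + ((1/8 - 4)**2)**2)) = 5/(-9 + 1/(2 + ((-31/8)**2)**2)) = 5/(-9 + 1/(2 + (961/64)**2)) = 5/(-9 + 1/(2 + 923521/4096)) = 5/(-9 + 1/(931713/4096)) = 5/(-9 + 4096/931713) = 5/(-8381321/931713) = 5*(-931713/8381321) = -4658565/8381321 ≈ -0.55583)
a + R(-5)*(-76) = -4658565/8381321 - 5*(-76) = -4658565/8381321 + 380 = 3180243415/8381321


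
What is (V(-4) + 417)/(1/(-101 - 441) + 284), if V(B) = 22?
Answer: 237938/153927 ≈ 1.5458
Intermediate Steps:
(V(-4) + 417)/(1/(-101 - 441) + 284) = (22 + 417)/(1/(-101 - 441) + 284) = 439/(1/(-542) + 284) = 439/(-1/542 + 284) = 439/(153927/542) = 439*(542/153927) = 237938/153927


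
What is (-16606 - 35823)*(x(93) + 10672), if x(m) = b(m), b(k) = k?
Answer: -564398185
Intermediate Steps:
x(m) = m
(-16606 - 35823)*(x(93) + 10672) = (-16606 - 35823)*(93 + 10672) = -52429*10765 = -564398185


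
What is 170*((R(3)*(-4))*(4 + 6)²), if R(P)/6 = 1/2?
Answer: -204000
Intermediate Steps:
R(P) = 3 (R(P) = 6*(1/2) = 6*(1*(½)) = 6*(½) = 3)
170*((R(3)*(-4))*(4 + 6)²) = 170*((3*(-4))*(4 + 6)²) = 170*(-12*10²) = 170*(-12*100) = 170*(-1200) = -204000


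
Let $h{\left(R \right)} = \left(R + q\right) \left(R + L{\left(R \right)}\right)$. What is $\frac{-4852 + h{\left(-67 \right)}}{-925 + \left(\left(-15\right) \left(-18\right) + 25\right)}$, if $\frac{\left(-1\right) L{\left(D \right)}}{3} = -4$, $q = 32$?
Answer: $\frac{2927}{630} \approx 4.646$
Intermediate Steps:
$L{\left(D \right)} = 12$ ($L{\left(D \right)} = \left(-3\right) \left(-4\right) = 12$)
$h{\left(R \right)} = \left(12 + R\right) \left(32 + R\right)$ ($h{\left(R \right)} = \left(R + 32\right) \left(R + 12\right) = \left(32 + R\right) \left(12 + R\right) = \left(12 + R\right) \left(32 + R\right)$)
$\frac{-4852 + h{\left(-67 \right)}}{-925 + \left(\left(-15\right) \left(-18\right) + 25\right)} = \frac{-4852 + \left(384 + \left(-67\right)^{2} + 44 \left(-67\right)\right)}{-925 + \left(\left(-15\right) \left(-18\right) + 25\right)} = \frac{-4852 + \left(384 + 4489 - 2948\right)}{-925 + \left(270 + 25\right)} = \frac{-4852 + 1925}{-925 + 295} = - \frac{2927}{-630} = \left(-2927\right) \left(- \frac{1}{630}\right) = \frac{2927}{630}$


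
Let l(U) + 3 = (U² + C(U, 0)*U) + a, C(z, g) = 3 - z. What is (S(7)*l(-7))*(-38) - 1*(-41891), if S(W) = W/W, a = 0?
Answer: 42803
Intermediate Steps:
S(W) = 1
l(U) = -3 + U² + U*(3 - U) (l(U) = -3 + ((U² + (3 - U)*U) + 0) = -3 + ((U² + U*(3 - U)) + 0) = -3 + (U² + U*(3 - U)) = -3 + U² + U*(3 - U))
(S(7)*l(-7))*(-38) - 1*(-41891) = (1*(-3 + 3*(-7)))*(-38) - 1*(-41891) = (1*(-3 - 21))*(-38) + 41891 = (1*(-24))*(-38) + 41891 = -24*(-38) + 41891 = 912 + 41891 = 42803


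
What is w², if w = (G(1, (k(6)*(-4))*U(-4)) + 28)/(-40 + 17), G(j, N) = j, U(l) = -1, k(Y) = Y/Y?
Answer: 841/529 ≈ 1.5898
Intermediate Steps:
k(Y) = 1
w = -29/23 (w = (1 + 28)/(-40 + 17) = 29/(-23) = 29*(-1/23) = -29/23 ≈ -1.2609)
w² = (-29/23)² = 841/529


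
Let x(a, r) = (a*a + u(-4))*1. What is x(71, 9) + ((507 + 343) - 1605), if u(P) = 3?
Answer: 4289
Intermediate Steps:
x(a, r) = 3 + a² (x(a, r) = (a*a + 3)*1 = (a² + 3)*1 = (3 + a²)*1 = 3 + a²)
x(71, 9) + ((507 + 343) - 1605) = (3 + 71²) + ((507 + 343) - 1605) = (3 + 5041) + (850 - 1605) = 5044 - 755 = 4289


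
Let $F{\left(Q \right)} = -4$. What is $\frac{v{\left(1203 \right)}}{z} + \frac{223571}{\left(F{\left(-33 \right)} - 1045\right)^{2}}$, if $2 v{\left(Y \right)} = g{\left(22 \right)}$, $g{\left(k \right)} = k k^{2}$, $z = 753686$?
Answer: $\frac{87180433815}{414678414043} \approx 0.21024$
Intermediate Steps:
$g{\left(k \right)} = k^{3}$
$v{\left(Y \right)} = 5324$ ($v{\left(Y \right)} = \frac{22^{3}}{2} = \frac{1}{2} \cdot 10648 = 5324$)
$\frac{v{\left(1203 \right)}}{z} + \frac{223571}{\left(F{\left(-33 \right)} - 1045\right)^{2}} = \frac{5324}{753686} + \frac{223571}{\left(-4 - 1045\right)^{2}} = 5324 \cdot \frac{1}{753686} + \frac{223571}{\left(-1049\right)^{2}} = \frac{2662}{376843} + \frac{223571}{1100401} = \frac{87180433815}{414678414043}$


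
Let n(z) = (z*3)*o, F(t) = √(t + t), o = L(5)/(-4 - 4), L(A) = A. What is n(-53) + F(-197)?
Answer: 795/8 + I*√394 ≈ 99.375 + 19.849*I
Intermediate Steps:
o = -5/8 (o = 5/(-4 - 4) = 5/(-8) = 5*(-⅛) = -5/8 ≈ -0.62500)
F(t) = √2*√t (F(t) = √(2*t) = √2*√t)
n(z) = -15*z/8 (n(z) = (z*3)*(-5/8) = (3*z)*(-5/8) = -15*z/8)
n(-53) + F(-197) = -15/8*(-53) + √2*√(-197) = 795/8 + √2*(I*√197) = 795/8 + I*√394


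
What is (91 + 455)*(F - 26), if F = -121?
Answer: -80262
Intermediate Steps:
(91 + 455)*(F - 26) = (91 + 455)*(-121 - 26) = 546*(-147) = -80262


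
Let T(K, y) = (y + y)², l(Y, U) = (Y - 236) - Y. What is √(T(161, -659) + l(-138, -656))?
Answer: 2*√434222 ≈ 1317.9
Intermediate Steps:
l(Y, U) = -236 (l(Y, U) = (-236 + Y) - Y = -236)
T(K, y) = 4*y² (T(K, y) = (2*y)² = 4*y²)
√(T(161, -659) + l(-138, -656)) = √(4*(-659)² - 236) = √(4*434281 - 236) = √(1737124 - 236) = √1736888 = 2*√434222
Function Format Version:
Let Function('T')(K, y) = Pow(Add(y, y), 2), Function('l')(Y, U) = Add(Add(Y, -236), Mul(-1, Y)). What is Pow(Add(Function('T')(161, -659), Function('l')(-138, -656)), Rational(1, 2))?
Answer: Mul(2, Pow(434222, Rational(1, 2))) ≈ 1317.9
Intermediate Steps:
Function('l')(Y, U) = -236 (Function('l')(Y, U) = Add(Add(-236, Y), Mul(-1, Y)) = -236)
Function('T')(K, y) = Mul(4, Pow(y, 2)) (Function('T')(K, y) = Pow(Mul(2, y), 2) = Mul(4, Pow(y, 2)))
Pow(Add(Function('T')(161, -659), Function('l')(-138, -656)), Rational(1, 2)) = Pow(Add(Mul(4, Pow(-659, 2)), -236), Rational(1, 2)) = Pow(Add(Mul(4, 434281), -236), Rational(1, 2)) = Pow(Add(1737124, -236), Rational(1, 2)) = Pow(1736888, Rational(1, 2)) = Mul(2, Pow(434222, Rational(1, 2)))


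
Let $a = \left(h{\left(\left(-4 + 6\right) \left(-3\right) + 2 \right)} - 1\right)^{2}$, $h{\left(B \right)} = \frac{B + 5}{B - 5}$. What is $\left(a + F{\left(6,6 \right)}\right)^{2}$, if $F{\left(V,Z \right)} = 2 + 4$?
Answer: $\frac{343396}{6561} \approx 52.339$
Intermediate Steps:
$F{\left(V,Z \right)} = 6$
$h{\left(B \right)} = \frac{5 + B}{-5 + B}$
$a = \frac{100}{81}$ ($a = \left(\frac{5 + \left(\left(-4 + 6\right) \left(-3\right) + 2\right)}{-5 + \left(\left(-4 + 6\right) \left(-3\right) + 2\right)} - 1\right)^{2} = \left(\frac{5 + \left(2 \left(-3\right) + 2\right)}{-5 + \left(2 \left(-3\right) + 2\right)} - 1\right)^{2} = \left(\frac{5 + \left(-6 + 2\right)}{-5 + \left(-6 + 2\right)} - 1\right)^{2} = \left(\frac{5 - 4}{-5 - 4} - 1\right)^{2} = \left(\frac{1}{-9} \cdot 1 - 1\right)^{2} = \left(\left(- \frac{1}{9}\right) 1 - 1\right)^{2} = \left(- \frac{1}{9} - 1\right)^{2} = \left(- \frac{10}{9}\right)^{2} = \frac{100}{81} \approx 1.2346$)
$\left(a + F{\left(6,6 \right)}\right)^{2} = \left(\frac{100}{81} + 6\right)^{2} = \left(\frac{586}{81}\right)^{2} = \frac{343396}{6561}$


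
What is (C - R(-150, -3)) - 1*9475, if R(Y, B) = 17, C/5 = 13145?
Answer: 56233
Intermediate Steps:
C = 65725 (C = 5*13145 = 65725)
(C - R(-150, -3)) - 1*9475 = (65725 - 1*17) - 1*9475 = (65725 - 17) - 9475 = 65708 - 9475 = 56233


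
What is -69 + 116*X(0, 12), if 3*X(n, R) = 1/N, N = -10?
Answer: -1093/15 ≈ -72.867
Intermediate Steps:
X(n, R) = -1/30 (X(n, R) = (⅓)/(-10) = (⅓)*(-⅒) = -1/30)
-69 + 116*X(0, 12) = -69 + 116*(-1/30) = -69 - 58/15 = -1093/15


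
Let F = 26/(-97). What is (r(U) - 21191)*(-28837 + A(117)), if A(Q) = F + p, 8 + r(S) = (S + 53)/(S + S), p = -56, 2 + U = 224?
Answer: 26378740578407/43068 ≈ 6.1249e+8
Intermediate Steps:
U = 222 (U = -2 + 224 = 222)
F = -26/97 (F = 26*(-1/97) = -26/97 ≈ -0.26804)
r(S) = -8 + (53 + S)/(2*S) (r(S) = -8 + (S + 53)/(S + S) = -8 + (53 + S)/((2*S)) = -8 + (53 + S)*(1/(2*S)) = -8 + (53 + S)/(2*S))
A(Q) = -5458/97 (A(Q) = -26/97 - 56 = -5458/97)
(r(U) - 21191)*(-28837 + A(117)) = ((1/2)*(53 - 15*222)/222 - 21191)*(-28837 - 5458/97) = ((1/2)*(1/222)*(53 - 3330) - 21191)*(-2802647/97) = ((1/2)*(1/222)*(-3277) - 21191)*(-2802647/97) = (-3277/444 - 21191)*(-2802647/97) = -9412081/444*(-2802647/97) = 26378740578407/43068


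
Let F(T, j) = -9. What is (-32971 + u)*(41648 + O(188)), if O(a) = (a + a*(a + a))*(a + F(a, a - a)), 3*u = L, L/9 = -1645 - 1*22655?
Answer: -1347573941692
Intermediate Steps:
L = -218700 (L = 9*(-1645 - 1*22655) = 9*(-1645 - 22655) = 9*(-24300) = -218700)
u = -72900 (u = (⅓)*(-218700) = -72900)
O(a) = (-9 + a)*(a + 2*a²) (O(a) = (a + a*(a + a))*(a - 9) = (a + a*(2*a))*(-9 + a) = (a + 2*a²)*(-9 + a) = (-9 + a)*(a + 2*a²))
(-32971 + u)*(41648 + O(188)) = (-32971 - 72900)*(41648 + 188*(-9 - 17*188 + 2*188²)) = -105871*(41648 + 188*(-9 - 3196 + 2*35344)) = -105871*(41648 + 188*(-9 - 3196 + 70688)) = -105871*(41648 + 188*67483) = -105871*(41648 + 12686804) = -105871*12728452 = -1347573941692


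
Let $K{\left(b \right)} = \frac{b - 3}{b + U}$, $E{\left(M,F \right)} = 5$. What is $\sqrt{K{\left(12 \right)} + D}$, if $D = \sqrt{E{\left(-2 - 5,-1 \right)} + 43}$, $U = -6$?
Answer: $\frac{\sqrt{6 + 16 \sqrt{3}}}{2} \approx 2.9031$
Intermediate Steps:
$D = 4 \sqrt{3}$ ($D = \sqrt{5 + 43} = \sqrt{48} = 4 \sqrt{3} \approx 6.9282$)
$K{\left(b \right)} = \frac{-3 + b}{-6 + b}$ ($K{\left(b \right)} = \frac{b - 3}{b - 6} = \frac{-3 + b}{-6 + b}$)
$\sqrt{K{\left(12 \right)} + D} = \sqrt{\frac{-3 + 12}{-6 + 12} + 4 \sqrt{3}} = \sqrt{\frac{1}{6} \cdot 9 + 4 \sqrt{3}} = \sqrt{\frac{3}{2} + 4 \sqrt{3}}$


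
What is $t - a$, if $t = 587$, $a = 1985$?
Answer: $-1398$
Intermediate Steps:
$t - a = 587 - 1985 = -1398$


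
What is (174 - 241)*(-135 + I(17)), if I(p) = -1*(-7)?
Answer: 8576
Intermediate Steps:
I(p) = 7
(174 - 241)*(-135 + I(17)) = (174 - 241)*(-135 + 7) = -67*(-128) = 8576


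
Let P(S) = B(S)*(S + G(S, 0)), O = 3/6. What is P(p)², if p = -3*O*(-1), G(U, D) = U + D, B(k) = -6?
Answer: 324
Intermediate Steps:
O = ½ (O = 3*(⅙) = ½ ≈ 0.50000)
G(U, D) = D + U
p = 3/2 (p = -3*½*(-1) = -3/2*(-1) = 3/2 ≈ 1.5000)
P(S) = -12*S (P(S) = -6*(S + (0 + S)) = -6*(S + S) = -12*S)
P(p)² = (-12*3/2)² = (-18)² = 324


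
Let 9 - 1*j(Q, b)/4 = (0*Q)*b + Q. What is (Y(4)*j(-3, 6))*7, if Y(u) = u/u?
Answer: 336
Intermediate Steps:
j(Q, b) = 36 - 4*Q (j(Q, b) = 36 - 4*((0*Q)*b + Q) = 36 - 4*(0*b + Q) = 36 - 4*(0 + Q) = 36 - 4*Q)
Y(u) = 1
(Y(4)*j(-3, 6))*7 = (1*(36 - 4*(-3)))*7 = (1*(36 + 12))*7 = (1*48)*7 = 48*7 = 336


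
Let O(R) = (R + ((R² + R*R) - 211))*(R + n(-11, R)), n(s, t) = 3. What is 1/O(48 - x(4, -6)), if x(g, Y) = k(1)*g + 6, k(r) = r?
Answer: 1/111315 ≈ 8.9835e-6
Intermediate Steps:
x(g, Y) = 6 + g (x(g, Y) = 1*g + 6 = g + 6 = 6 + g)
O(R) = (3 + R)*(-211 + R + 2*R²) (O(R) = (R + ((R² + R*R) - 211))*(R + 3) = (R + ((R² + R²) - 211))*(3 + R) = (R + (2*R² - 211))*(3 + R) = (R + (-211 + 2*R²))*(3 + R) = (-211 + R + 2*R²)*(3 + R) = (3 + R)*(-211 + R + 2*R²))
1/O(48 - x(4, -6)) = 1/(-633 - 208*(48 - (6 + 4)) + 2*(48 - (6 + 4))³ + 7*(48 - (6 + 4))²) = 1/(-633 - 208*(48 - 1*10) + 2*(48 - 1*10)³ + 7*(48 - 1*10)²) = 1/(-633 - 208*(48 - 10) + 2*(48 - 10)³ + 7*(48 - 10)²) = 1/(-633 - 208*38 + 2*38³ + 7*38²) = 1/(-633 - 7904 + 2*54872 + 7*1444) = 1/(-633 - 7904 + 109744 + 10108) = 1/111315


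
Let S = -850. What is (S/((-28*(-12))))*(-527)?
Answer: 223975/168 ≈ 1333.2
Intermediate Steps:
(S/((-28*(-12))))*(-527) = -850/((-28*(-12)))*(-527) = -850/336*(-527) = -850*1/336*(-527) = -425/168*(-527) = 223975/168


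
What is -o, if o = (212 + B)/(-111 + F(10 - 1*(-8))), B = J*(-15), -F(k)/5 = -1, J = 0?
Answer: 2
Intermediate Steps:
F(k) = 5 (F(k) = -5*(-1) = 5)
B = 0 (B = 0*(-15) = 0)
o = -2 (o = (212 + 0)/(-111 + 5) = 212/(-106) = 212*(-1/106) = -2)
-o = -1*(-2) = 2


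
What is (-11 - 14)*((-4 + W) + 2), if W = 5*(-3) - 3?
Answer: 500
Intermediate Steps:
W = -18 (W = -15 - 3 = -18)
(-11 - 14)*((-4 + W) + 2) = (-11 - 14)*((-4 - 18) + 2) = -25*(-22 + 2) = -25*(-20) = 500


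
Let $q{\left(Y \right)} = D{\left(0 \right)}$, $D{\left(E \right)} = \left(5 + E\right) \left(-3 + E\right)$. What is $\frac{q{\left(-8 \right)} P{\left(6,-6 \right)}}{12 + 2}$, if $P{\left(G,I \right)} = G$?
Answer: $- \frac{45}{7} \approx -6.4286$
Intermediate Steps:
$D{\left(E \right)} = \left(-3 + E\right) \left(5 + E\right)$
$q{\left(Y \right)} = -15$ ($q{\left(Y \right)} = -15 + 0^{2} + 2 \cdot 0 = -15 + 0 + 0 = -15$)
$\frac{q{\left(-8 \right)} P{\left(6,-6 \right)}}{12 + 2} = \frac{\left(-15\right) 6}{12 + 2} = - \frac{90}{14} = \left(-90\right) \frac{1}{14} = - \frac{45}{7}$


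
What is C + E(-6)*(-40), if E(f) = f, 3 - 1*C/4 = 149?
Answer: -344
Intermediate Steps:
C = -584 (C = 12 - 4*149 = 12 - 596 = -584)
C + E(-6)*(-40) = -584 - 6*(-40) = -584 + 240 = -344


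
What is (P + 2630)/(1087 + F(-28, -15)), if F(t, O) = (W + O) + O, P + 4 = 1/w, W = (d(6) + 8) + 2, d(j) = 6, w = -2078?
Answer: 5456827/2229694 ≈ 2.4473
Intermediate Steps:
W = 16 (W = (6 + 8) + 2 = 14 + 2 = 16)
P = -8313/2078 (P = -4 + 1/(-2078) = -4 - 1/2078 = -8313/2078 ≈ -4.0005)
F(t, O) = 16 + 2*O (F(t, O) = (16 + O) + O = 16 + 2*O)
(P + 2630)/(1087 + F(-28, -15)) = (-8313/2078 + 2630)/(1087 + (16 + 2*(-15))) = 5456827/(2078*(1087 + (16 - 30))) = 5456827/(2078*(1087 - 14)) = (5456827/2078)/1073 = (5456827/2078)*(1/1073) = 5456827/2229694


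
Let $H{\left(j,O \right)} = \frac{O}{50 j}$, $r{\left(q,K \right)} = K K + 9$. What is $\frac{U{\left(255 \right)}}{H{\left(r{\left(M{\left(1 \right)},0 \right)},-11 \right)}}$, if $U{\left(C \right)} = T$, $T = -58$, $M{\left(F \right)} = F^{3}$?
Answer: $\frac{26100}{11} \approx 2372.7$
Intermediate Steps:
$r{\left(q,K \right)} = 9 + K^{2}$ ($r{\left(q,K \right)} = K^{2} + 9 = 9 + K^{2}$)
$U{\left(C \right)} = -58$
$H{\left(j,O \right)} = \frac{O}{50 j}$ ($H{\left(j,O \right)} = O \frac{1}{50 j} = \frac{O}{50 j}$)
$\frac{U{\left(255 \right)}}{H{\left(r{\left(M{\left(1 \right)},0 \right)},-11 \right)}} = - \frac{58}{\frac{1}{50} \left(-11\right) \frac{1}{9 + 0^{2}}} = - \frac{58}{\frac{1}{50} \left(-11\right) \frac{1}{9 + 0}} = - \frac{58}{\frac{1}{50} \left(-11\right) \frac{1}{9}} = - \frac{58}{- \frac{11}{450}} = \left(-58\right) \left(- \frac{450}{11}\right) = \frac{26100}{11}$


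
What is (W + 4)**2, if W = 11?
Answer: 225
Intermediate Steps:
(W + 4)**2 = (11 + 4)**2 = 15**2 = 225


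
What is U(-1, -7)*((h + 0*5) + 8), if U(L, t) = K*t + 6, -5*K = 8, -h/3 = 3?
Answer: -86/5 ≈ -17.200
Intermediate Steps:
h = -9 (h = -3*3 = -9)
K = -8/5 (K = -⅕*8 = -8/5 ≈ -1.6000)
U(L, t) = 6 - 8*t/5 (U(L, t) = -8*t/5 + 6 = 6 - 8*t/5)
U(-1, -7)*((h + 0*5) + 8) = (6 - 8/5*(-7))*((-9 + 0*5) + 8) = (6 + 56/5)*((-9 + 0) + 8) = 86*(-9 + 8)/5 = (86/5)*(-1) = -86/5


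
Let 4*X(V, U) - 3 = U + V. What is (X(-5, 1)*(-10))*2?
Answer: 5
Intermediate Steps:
X(V, U) = ¾ + U/4 + V/4 (X(V, U) = ¾ + (U + V)/4 = ¾ + (U/4 + V/4) = ¾ + U/4 + V/4)
(X(-5, 1)*(-10))*2 = ((¾ + (¼)*1 + (¼)*(-5))*(-10))*2 = ((¾ + ¼ - 5/4)*(-10))*2 = -¼*(-10)*2 = (5/2)*2 = 5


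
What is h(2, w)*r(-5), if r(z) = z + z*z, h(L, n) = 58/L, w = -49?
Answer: 580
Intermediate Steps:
r(z) = z + z²
h(2, w)*r(-5) = (58/2)*(-5*(1 - 5)) = (58*(½))*(-5*(-4)) = 29*20 = 580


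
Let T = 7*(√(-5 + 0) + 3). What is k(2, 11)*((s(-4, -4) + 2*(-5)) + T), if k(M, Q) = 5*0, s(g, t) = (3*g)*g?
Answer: 0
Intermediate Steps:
s(g, t) = 3*g²
k(M, Q) = 0
T = 21 + 7*I*√5 (T = 7*(√(-5) + 3) = 7*(I*√5 + 3) = 7*(3 + I*√5) = 21 + 7*I*√5 ≈ 21.0 + 15.652*I)
k(2, 11)*((s(-4, -4) + 2*(-5)) + T) = 0*((3*(-4)² + 2*(-5)) + (21 + 7*I*√5)) = 0*((3*16 - 10) + (21 + 7*I*√5)) = 0*((48 - 10) + (21 + 7*I*√5)) = 0*(38 + (21 + 7*I*√5)) = 0*(59 + 7*I*√5) = 0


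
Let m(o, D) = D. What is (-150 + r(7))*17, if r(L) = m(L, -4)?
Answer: -2618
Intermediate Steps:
r(L) = -4
(-150 + r(7))*17 = (-150 - 4)*17 = -154*17 = -2618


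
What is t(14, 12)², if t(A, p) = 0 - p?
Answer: 144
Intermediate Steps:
t(A, p) = -p
t(14, 12)² = (-1*12)² = (-12)² = 144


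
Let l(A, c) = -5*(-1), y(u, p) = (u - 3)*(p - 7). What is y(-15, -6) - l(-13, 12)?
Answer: 229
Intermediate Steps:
y(u, p) = (-7 + p)*(-3 + u) (y(u, p) = (-3 + u)*(-7 + p) = (-7 + p)*(-3 + u))
l(A, c) = 5
y(-15, -6) - l(-13, 12) = (21 - 7*(-15) - 3*(-6) - 6*(-15)) - 1*5 = (21 + 105 + 18 + 90) - 5 = 234 - 5 = 229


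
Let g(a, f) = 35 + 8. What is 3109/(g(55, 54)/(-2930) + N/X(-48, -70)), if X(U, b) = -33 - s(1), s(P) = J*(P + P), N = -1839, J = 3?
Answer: 118421810/1795531 ≈ 65.954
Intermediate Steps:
s(P) = 6*P (s(P) = 3*(P + P) = 3*(2*P) = 6*P)
g(a, f) = 43
X(U, b) = -39 (X(U, b) = -33 - 6 = -39)
3109/(g(55, 54)/(-2930) + N/X(-48, -70)) = 3109/(43/(-2930) - 1839/(-39)) = 3109/(43*(-1/2930) - 1839*(-1/39)) = 3109/(-43/2930 + 613/13) = 3109/(1795531/38090) = 3109*(38090/1795531) = 118421810/1795531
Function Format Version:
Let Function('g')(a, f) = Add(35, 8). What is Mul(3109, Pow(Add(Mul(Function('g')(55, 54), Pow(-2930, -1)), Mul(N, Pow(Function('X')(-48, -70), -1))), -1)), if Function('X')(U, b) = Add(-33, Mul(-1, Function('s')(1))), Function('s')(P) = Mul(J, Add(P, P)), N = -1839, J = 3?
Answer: Rational(118421810, 1795531) ≈ 65.954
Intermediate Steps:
Function('s')(P) = Mul(6, P) (Function('s')(P) = Mul(3, Add(P, P)) = Mul(3, Mul(2, P)) = Mul(6, P))
Function('g')(a, f) = 43
Function('X')(U, b) = -39 (Function('X')(U, b) = Add(-33, Mul(-1, Mul(6, 1))) = Add(-33, Mul(-1, 6)) = Add(-33, -6) = -39)
Mul(3109, Pow(Add(Mul(Function('g')(55, 54), Pow(-2930, -1)), Mul(N, Pow(Function('X')(-48, -70), -1))), -1)) = Mul(3109, Pow(Add(Mul(43, Pow(-2930, -1)), Mul(-1839, Pow(-39, -1))), -1)) = Mul(3109, Pow(Add(Mul(43, Rational(-1, 2930)), Mul(-1839, Rational(-1, 39))), -1)) = Mul(3109, Pow(Add(Rational(-43, 2930), Rational(613, 13)), -1)) = Mul(3109, Pow(Rational(1795531, 38090), -1)) = Mul(3109, Rational(38090, 1795531)) = Rational(118421810, 1795531)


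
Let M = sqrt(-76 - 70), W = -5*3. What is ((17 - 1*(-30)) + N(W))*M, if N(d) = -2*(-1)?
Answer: 49*I*sqrt(146) ≈ 592.07*I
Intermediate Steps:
W = -15
N(d) = 2
M = I*sqrt(146) (M = sqrt(-146) = I*sqrt(146) ≈ 12.083*I)
((17 - 1*(-30)) + N(W))*M = ((17 - 1*(-30)) + 2)*(I*sqrt(146)) = ((17 + 30) + 2)*(I*sqrt(146)) = (47 + 2)*(I*sqrt(146)) = 49*(I*sqrt(146)) = 49*I*sqrt(146)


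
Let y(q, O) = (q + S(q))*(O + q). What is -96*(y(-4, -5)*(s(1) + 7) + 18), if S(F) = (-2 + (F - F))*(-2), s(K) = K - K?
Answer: -1728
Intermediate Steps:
s(K) = 0
S(F) = 4 (S(F) = (-2 + 0)*(-2) = -2*(-2) = 4)
y(q, O) = (4 + q)*(O + q) (y(q, O) = (q + 4)*(O + q) = (4 + q)*(O + q))
-96*(y(-4, -5)*(s(1) + 7) + 18) = -96*(((-4)² + 4*(-5) + 4*(-4) - 5*(-4))*(0 + 7) + 18) = -96*((16 - 20 - 16 + 20)*7 + 18) = -96*(0*7 + 18) = -96*(0 + 18) = -96*18 = -1728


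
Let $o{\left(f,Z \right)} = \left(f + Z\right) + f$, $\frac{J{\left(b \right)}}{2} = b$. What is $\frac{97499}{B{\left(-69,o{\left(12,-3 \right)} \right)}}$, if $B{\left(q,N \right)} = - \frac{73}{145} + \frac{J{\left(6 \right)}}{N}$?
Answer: $\frac{98961485}{69} \approx 1.4342 \cdot 10^{6}$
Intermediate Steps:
$J{\left(b \right)} = 2 b$
$o{\left(f,Z \right)} = Z + 2 f$ ($o{\left(f,Z \right)} = \left(Z + f\right) + f = Z + 2 f$)
$B{\left(q,N \right)} = - \frac{73}{145} + \frac{12}{N}$ ($B{\left(q,N \right)} = - \frac{73}{145} + \frac{2 \cdot 6}{N} = \left(-73\right) \frac{1}{145} + \frac{12}{N} = - \frac{73}{145} + \frac{12}{N}$)
$\frac{97499}{B{\left(-69,o{\left(12,-3 \right)} \right)}} = \frac{97499}{- \frac{73}{145} + \frac{12}{-3 + 2 \cdot 12}} = \frac{97499}{- \frac{73}{145} + \frac{12}{-3 + 24}} = \frac{97499}{- \frac{73}{145} + \frac{12}{21}} = \frac{97499}{- \frac{73}{145} + 12 \cdot \frac{1}{21}} = \frac{97499}{- \frac{73}{145} + \frac{4}{7}} = \frac{97499}{\frac{69}{1015}} = 97499 \cdot \frac{1015}{69} = \frac{98961485}{69}$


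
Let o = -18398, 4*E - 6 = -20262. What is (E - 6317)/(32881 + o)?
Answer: -11381/14483 ≈ -0.78582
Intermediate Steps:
E = -5064 (E = 3/2 + (1/4)*(-20262) = 3/2 - 10131/2 = -5064)
(E - 6317)/(32881 + o) = (-5064 - 6317)/(32881 - 18398) = -11381/14483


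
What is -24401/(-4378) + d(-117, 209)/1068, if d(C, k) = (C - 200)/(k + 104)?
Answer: 4077738029/731747676 ≈ 5.5726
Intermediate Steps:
d(C, k) = (-200 + C)/(104 + k)
-24401/(-4378) + d(-117, 209)/1068 = -24401/(-4378) + ((-200 - 117)/(104 + 209))/1068 = -24401*(-1/4378) + (-317/313)*(1/1068) = 24401/4378 + ((1/313)*(-317))*(1/1068) = 24401/4378 - 317/313*1/1068 = 24401/4378 - 317/334284 = 4077738029/731747676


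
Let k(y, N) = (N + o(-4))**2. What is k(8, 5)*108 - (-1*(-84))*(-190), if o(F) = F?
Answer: 16068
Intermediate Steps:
k(y, N) = (-4 + N)**2 (k(y, N) = (N - 4)**2 = (-4 + N)**2)
k(8, 5)*108 - (-1*(-84))*(-190) = (-4 + 5)**2*108 - (-1*(-84))*(-190) = 1**2*108 - 84*(-190) = 1*108 - 1*(-15960) = 108 + 15960 = 16068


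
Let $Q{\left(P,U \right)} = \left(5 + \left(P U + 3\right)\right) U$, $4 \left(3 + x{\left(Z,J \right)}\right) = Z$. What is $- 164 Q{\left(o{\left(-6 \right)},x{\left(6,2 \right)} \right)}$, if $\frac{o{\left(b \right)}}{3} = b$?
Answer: $8610$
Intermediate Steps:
$x{\left(Z,J \right)} = -3 + \frac{Z}{4}$
$o{\left(b \right)} = 3 b$
$Q{\left(P,U \right)} = U \left(8 + P U\right)$ ($Q{\left(P,U \right)} = \left(5 + \left(3 + P U\right)\right) U = \left(8 + P U\right) U = U \left(8 + P U\right)$)
$- 164 Q{\left(o{\left(-6 \right)},x{\left(6,2 \right)} \right)} = - 164 \left(-3 + \frac{1}{4} \cdot 6\right) \left(8 + 3 \left(-6\right) \left(-3 + \frac{1}{4} \cdot 6\right)\right) = - 164 \left(-3 + \frac{3}{2}\right) \left(8 - 18 \left(-3 + \frac{3}{2}\right)\right) = - 164 \left(- \frac{3 \left(8 - -27\right)}{2}\right) = - 164 \left(- \frac{3 \left(8 + 27\right)}{2}\right) = - 164 \left(\left(- \frac{3}{2}\right) 35\right) = \left(-164\right) \left(- \frac{105}{2}\right) = 8610$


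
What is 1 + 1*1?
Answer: 2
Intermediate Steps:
1 + 1*1 = 1 + 1 = 2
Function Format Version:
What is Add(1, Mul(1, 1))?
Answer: 2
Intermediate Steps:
Add(1, Mul(1, 1)) = Add(1, 1) = 2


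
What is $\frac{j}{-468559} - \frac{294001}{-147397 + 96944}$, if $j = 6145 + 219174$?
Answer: $\frac{9722215004}{1818477479} \approx 5.3464$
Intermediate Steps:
$j = 225319$
$\frac{j}{-468559} - \frac{294001}{-147397 + 96944} = \frac{225319}{-468559} - \frac{294001}{-147397 + 96944} = 225319 \left(- \frac{1}{468559}\right) - \frac{294001}{-50453} = - \frac{225319}{468559} - - \frac{294001}{50453} = - \frac{225319}{468559} + \frac{294001}{50453} = \frac{9722215004}{1818477479}$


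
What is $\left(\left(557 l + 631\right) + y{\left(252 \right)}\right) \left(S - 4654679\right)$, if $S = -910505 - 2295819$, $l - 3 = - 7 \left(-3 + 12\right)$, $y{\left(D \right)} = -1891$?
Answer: $272619584040$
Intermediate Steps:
$l = -60$ ($l = 3 - 7 \left(-3 + 12\right) = 3 - 63 = -60$)
$S = -3206324$
$\left(\left(557 l + 631\right) + y{\left(252 \right)}\right) \left(S - 4654679\right) = \left(\left(557 \left(-60\right) + 631\right) - 1891\right) \left(-3206324 - 4654679\right) = \left(\left(-33420 + 631\right) - 1891\right) \left(-7861003\right) = \left(-32789 - 1891\right) \left(-7861003\right) = \left(-34680\right) \left(-7861003\right) = 272619584040$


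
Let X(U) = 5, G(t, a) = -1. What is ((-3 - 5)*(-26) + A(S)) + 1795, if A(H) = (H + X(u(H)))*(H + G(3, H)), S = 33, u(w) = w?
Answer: 3219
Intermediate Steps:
A(H) = (-1 + H)*(5 + H) (A(H) = (H + 5)*(H - 1) = (5 + H)*(-1 + H) = (-1 + H)*(5 + H))
((-3 - 5)*(-26) + A(S)) + 1795 = ((-3 - 5)*(-26) + (-5 + 33**2 + 4*33)) + 1795 = (-8*(-26) + (-5 + 1089 + 132)) + 1795 = (208 + 1216) + 1795 = 1424 + 1795 = 3219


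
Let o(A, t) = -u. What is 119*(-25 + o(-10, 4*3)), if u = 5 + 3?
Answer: -3927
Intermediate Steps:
u = 8
o(A, t) = -8 (o(A, t) = -1*8 = -8)
119*(-25 + o(-10, 4*3)) = 119*(-25 - 8) = 119*(-33) = -3927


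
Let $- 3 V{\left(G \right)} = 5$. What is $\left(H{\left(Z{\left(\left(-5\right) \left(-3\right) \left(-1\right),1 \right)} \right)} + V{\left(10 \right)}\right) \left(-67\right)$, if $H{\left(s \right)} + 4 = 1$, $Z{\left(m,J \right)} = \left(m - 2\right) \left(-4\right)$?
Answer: $\frac{938}{3} \approx 312.67$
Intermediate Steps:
$V{\left(G \right)} = - \frac{5}{3}$ ($V{\left(G \right)} = \left(- \frac{1}{3}\right) 5 = - \frac{5}{3}$)
$Z{\left(m,J \right)} = 8 - 4 m$ ($Z{\left(m,J \right)} = \left(-2 + m\right) \left(-4\right) = 8 - 4 m$)
$H{\left(s \right)} = -3$ ($H{\left(s \right)} = -4 + 1 = -3$)
$\left(H{\left(Z{\left(\left(-5\right) \left(-3\right) \left(-1\right),1 \right)} \right)} + V{\left(10 \right)}\right) \left(-67\right) = \left(-3 - \frac{5}{3}\right) \left(-67\right) = \left(- \frac{14}{3}\right) \left(-67\right) = \frac{938}{3}$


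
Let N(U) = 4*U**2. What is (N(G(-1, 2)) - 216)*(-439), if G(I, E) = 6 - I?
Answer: 8780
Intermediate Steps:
(N(G(-1, 2)) - 216)*(-439) = (4*(6 - 1*(-1))**2 - 216)*(-439) = (4*(6 + 1)**2 - 216)*(-439) = (4*7**2 - 216)*(-439) = (4*49 - 216)*(-439) = (196 - 216)*(-439) = -20*(-439) = 8780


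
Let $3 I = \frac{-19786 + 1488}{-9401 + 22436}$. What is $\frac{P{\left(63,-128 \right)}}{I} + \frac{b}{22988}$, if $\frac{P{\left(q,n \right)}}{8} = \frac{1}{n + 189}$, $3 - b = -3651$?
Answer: $- \frac{111180411}{916382138} \approx -0.12133$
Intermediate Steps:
$b = 3654$ ($b = 3 - -3651 = 3 + 3651 = 3654$)
$I = - \frac{18298}{39105}$ ($I = \frac{\left(-19786 + 1488\right) \frac{1}{-9401 + 22436}}{3} = \frac{\left(-18298\right) \frac{1}{13035}}{3} = \frac{1}{3} \left(- \frac{18298}{13035}\right) = - \frac{18298}{39105} \approx -0.46792$)
$P{\left(q,n \right)} = \frac{8}{189 + n}$ ($P{\left(q,n \right)} = \frac{8}{n + 189} = \frac{8}{189 + n}$)
$\frac{P{\left(63,-128 \right)}}{I} + \frac{b}{22988} = \frac{8 \frac{1}{189 - 128}}{- \frac{18298}{39105}} + \frac{3654}{22988} = \frac{8}{61} \left(- \frac{39105}{18298}\right) + 3654 \cdot \frac{1}{22988} = 8 \cdot \frac{1}{61} \left(- \frac{39105}{18298}\right) + \frac{261}{1642} = \frac{8}{61} \left(- \frac{39105}{18298}\right) + \frac{261}{1642} = - \frac{156420}{558089} + \frac{261}{1642} = - \frac{111180411}{916382138}$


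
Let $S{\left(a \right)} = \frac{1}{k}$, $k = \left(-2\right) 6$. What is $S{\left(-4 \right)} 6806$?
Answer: $- \frac{3403}{6} \approx -567.17$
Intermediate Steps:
$k = -12$
$S{\left(a \right)} = - \frac{1}{12}$ ($S{\left(a \right)} = \frac{1}{-12} = - \frac{1}{12}$)
$S{\left(-4 \right)} 6806 = \left(- \frac{1}{12}\right) 6806 = - \frac{3403}{6}$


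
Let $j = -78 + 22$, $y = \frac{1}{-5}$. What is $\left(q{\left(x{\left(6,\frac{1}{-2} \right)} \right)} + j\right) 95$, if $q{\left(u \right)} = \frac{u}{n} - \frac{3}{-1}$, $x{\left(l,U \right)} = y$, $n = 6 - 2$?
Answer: $- \frac{20159}{4} \approx -5039.8$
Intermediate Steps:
$y = - \frac{1}{5} \approx -0.2$
$n = 4$ ($n = 6 - 2 = 4$)
$x{\left(l,U \right)} = - \frac{1}{5}$
$q{\left(u \right)} = 3 + \frac{u}{4}$ ($q{\left(u \right)} = \frac{u}{4} - \frac{3}{-1} = u \frac{1}{4} - -3 = \frac{u}{4} + 3 = 3 + \frac{u}{4}$)
$j = -56$
$\left(q{\left(x{\left(6,\frac{1}{-2} \right)} \right)} + j\right) 95 = \left(\left(3 + \frac{1}{4} \left(- \frac{1}{5}\right)\right) - 56\right) 95 = \left(\left(3 - \frac{1}{20}\right) - 56\right) 95 = \left(\frac{59}{20} - 56\right) 95 = \left(- \frac{1061}{20}\right) 95 = - \frac{20159}{4}$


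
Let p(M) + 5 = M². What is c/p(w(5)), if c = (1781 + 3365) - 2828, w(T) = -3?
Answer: 1159/2 ≈ 579.50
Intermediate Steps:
p(M) = -5 + M²
c = 2318 (c = 5146 - 2828 = 2318)
c/p(w(5)) = 2318/(-5 + (-3)²) = 2318/(-5 + 9) = 2318/4 = 2318*(¼) = 1159/2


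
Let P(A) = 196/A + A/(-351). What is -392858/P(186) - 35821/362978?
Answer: -64650744500831/86207275 ≈ -7.4995e+5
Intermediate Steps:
P(A) = 196/A - A/351 (P(A) = 196/A + A*(-1/351) = 196/A - A/351)
-392858/P(186) - 35821/362978 = -392858/(196/186 - 1/351*186) - 35821/362978 = -392858/(196*(1/186) - 62/117) - 35821*1/362978 = -392858/(98/93 - 62/117) - 35821/362978 = -392858/1900/3627 - 35821/362978 = -392858*3627/1900 - 35821/362978 = -712447983/950 - 35821/362978 = -64650744500831/86207275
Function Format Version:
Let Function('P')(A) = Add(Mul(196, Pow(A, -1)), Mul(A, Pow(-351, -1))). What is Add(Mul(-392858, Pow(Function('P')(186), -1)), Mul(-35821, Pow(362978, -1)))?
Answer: Rational(-64650744500831, 86207275) ≈ -7.4995e+5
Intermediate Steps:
Function('P')(A) = Add(Mul(196, Pow(A, -1)), Mul(Rational(-1, 351), A)) (Function('P')(A) = Add(Mul(196, Pow(A, -1)), Mul(A, Rational(-1, 351))) = Add(Mul(196, Pow(A, -1)), Mul(Rational(-1, 351), A)))
Add(Mul(-392858, Pow(Function('P')(186), -1)), Mul(-35821, Pow(362978, -1))) = Add(Mul(-392858, Pow(Add(Mul(196, Pow(186, -1)), Mul(Rational(-1, 351), 186)), -1)), Mul(-35821, Pow(362978, -1))) = Add(Mul(-392858, Pow(Add(Mul(196, Rational(1, 186)), Rational(-62, 117)), -1)), Mul(-35821, Rational(1, 362978))) = Add(Mul(-392858, Pow(Add(Rational(98, 93), Rational(-62, 117)), -1)), Rational(-35821, 362978)) = Add(Mul(-392858, Pow(Rational(1900, 3627), -1)), Rational(-35821, 362978)) = Add(Mul(-392858, Rational(3627, 1900)), Rational(-35821, 362978)) = Add(Rational(-712447983, 950), Rational(-35821, 362978)) = Rational(-64650744500831, 86207275)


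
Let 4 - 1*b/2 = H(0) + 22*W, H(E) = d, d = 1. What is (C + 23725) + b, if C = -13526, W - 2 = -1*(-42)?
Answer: 8269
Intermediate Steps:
H(E) = 1
W = 44 (W = 2 - 1*(-42) = 2 + 42 = 44)
b = -1930 (b = 8 - 2*(1 + 22*44) = 8 - 2*(1 + 968) = 8 - 2*969 = 8 - 1938 = -1930)
(C + 23725) + b = (-13526 + 23725) - 1930 = 10199 - 1930 = 8269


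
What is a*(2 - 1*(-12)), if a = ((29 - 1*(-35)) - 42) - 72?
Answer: -700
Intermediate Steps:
a = -50 (a = ((29 + 35) - 42) - 72 = (64 - 42) - 72 = 22 - 72 = -50)
a*(2 - 1*(-12)) = -50*(2 - 1*(-12)) = -50*(2 + 12) = -50*14 = -700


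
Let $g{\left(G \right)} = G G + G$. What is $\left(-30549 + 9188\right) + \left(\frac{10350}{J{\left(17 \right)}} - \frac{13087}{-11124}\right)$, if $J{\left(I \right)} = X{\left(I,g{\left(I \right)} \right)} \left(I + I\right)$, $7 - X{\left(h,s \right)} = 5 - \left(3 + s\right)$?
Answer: $- \frac{1256168934599}{58812588} \approx -21359.0$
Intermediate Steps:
$g{\left(G \right)} = G + G^{2}$ ($g{\left(G \right)} = G^{2} + G = G + G^{2}$)
$X{\left(h,s \right)} = 5 + s$ ($X{\left(h,s \right)} = 7 - \left(5 - \left(3 + s\right)\right) = 7 - \left(2 - s\right) = 7 + \left(-2 + s\right) = 5 + s$)
$J{\left(I \right)} = 2 I \left(5 + I \left(1 + I\right)\right)$ ($J{\left(I \right)} = \left(5 + I \left(1 + I\right)\right) \left(I + I\right) = \left(5 + I \left(1 + I\right)\right) 2 I = 2 I \left(5 + I \left(1 + I\right)\right)$)
$\left(-30549 + 9188\right) + \left(\frac{10350}{J{\left(17 \right)}} - \frac{13087}{-11124}\right) = \left(-30549 + 9188\right) + \left(\frac{10350}{2 \cdot 17 \left(5 + 17 \left(1 + 17\right)\right)} - \frac{13087}{-11124}\right) = -21361 + \left(\frac{10350}{2 \cdot 17 \left(5 + 17 \cdot 18\right)} - - \frac{13087}{11124}\right) = -21361 + \left(\frac{10350}{2 \cdot 17 \left(5 + 306\right)} + \frac{13087}{11124}\right) = -21361 + \left(\frac{10350}{2 \cdot 17 \cdot 311} + \frac{13087}{11124}\right) = -21361 + \left(\frac{10350}{10574} + \frac{13087}{11124}\right) = -21361 + \left(10350 \cdot \frac{1}{10574} + \frac{13087}{11124}\right) = -21361 + \left(\frac{5175}{5287} + \frac{13087}{11124}\right) = -21361 + \frac{126757669}{58812588} = - \frac{1256168934599}{58812588}$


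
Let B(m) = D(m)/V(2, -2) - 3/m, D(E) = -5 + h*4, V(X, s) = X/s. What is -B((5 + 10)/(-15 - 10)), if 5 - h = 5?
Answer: -10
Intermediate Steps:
h = 0 (h = 5 - 1*5 = 5 - 5 = 0)
D(E) = -5 (D(E) = -5 + 0*4 = -5 + 0 = -5)
B(m) = 5 - 3/m (B(m) = -5/(2/(-2)) - 3/m = -5/(2*(-1/2)) - 3/m = -5/(-1) - 3/m = -5*(-1) - 3/m = 5 - 3/m)
-B((5 + 10)/(-15 - 10)) = -(5 - 3*(-15 - 10)/(5 + 10)) = -(5 - 3/(15/(-25))) = -(5 - 3/(15*(-1/25))) = -(5 - 3/(-3/5)) = -(5 - 3*(-5/3)) = -(5 + 5) = -1*10 = -10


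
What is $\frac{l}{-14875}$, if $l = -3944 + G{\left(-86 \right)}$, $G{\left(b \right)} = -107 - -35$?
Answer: $\frac{4016}{14875} \approx 0.26998$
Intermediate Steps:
$G{\left(b \right)} = -72$ ($G{\left(b \right)} = -107 + 35 = -72$)
$l = -4016$ ($l = -3944 - 72 = -4016$)
$\frac{l}{-14875} = - \frac{4016}{-14875} = \left(-4016\right) \left(- \frac{1}{14875}\right) = \frac{4016}{14875}$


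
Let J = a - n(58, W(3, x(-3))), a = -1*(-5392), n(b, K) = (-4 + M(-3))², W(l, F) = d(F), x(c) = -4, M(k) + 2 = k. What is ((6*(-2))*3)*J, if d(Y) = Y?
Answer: -191196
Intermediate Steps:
M(k) = -2 + k
W(l, F) = F
n(b, K) = 81 (n(b, K) = (-4 + (-2 - 3))² = (-4 - 5)² = (-9)² = 81)
a = 5392
J = 5311 (J = 5392 - 1*81 = 5392 - 81 = 5311)
((6*(-2))*3)*J = ((6*(-2))*3)*5311 = -12*3*5311 = -36*5311 = -191196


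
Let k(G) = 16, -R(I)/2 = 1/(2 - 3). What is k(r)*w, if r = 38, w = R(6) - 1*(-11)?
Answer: 208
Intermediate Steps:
R(I) = 2 (R(I) = -2/(2 - 3) = -2/(-1) = -2*(-1) = 2)
w = 13 (w = 2 - 1*(-11) = 2 + 11 = 13)
k(r)*w = 16*13 = 208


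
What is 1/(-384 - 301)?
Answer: -1/685 ≈ -0.0014599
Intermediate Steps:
1/(-384 - 301) = 1/(-685) = -1/685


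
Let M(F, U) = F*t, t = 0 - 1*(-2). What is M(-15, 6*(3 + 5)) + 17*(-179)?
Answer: -3073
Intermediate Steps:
t = 2 (t = 0 + 2 = 2)
M(F, U) = 2*F (M(F, U) = F*2 = 2*F)
M(-15, 6*(3 + 5)) + 17*(-179) = 2*(-15) + 17*(-179) = -30 - 3043 = -3073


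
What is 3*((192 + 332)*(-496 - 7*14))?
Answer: -933768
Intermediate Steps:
3*((192 + 332)*(-496 - 7*14)) = 3*(524*(-496 - 98)) = 3*(524*(-594)) = 3*(-311256) = -933768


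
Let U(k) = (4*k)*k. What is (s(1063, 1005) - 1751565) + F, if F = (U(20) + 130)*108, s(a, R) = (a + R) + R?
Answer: -1561652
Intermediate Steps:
s(a, R) = a + 2*R (s(a, R) = (R + a) + R = a + 2*R)
U(k) = 4*k**2
F = 186840 (F = (4*20**2 + 130)*108 = (4*400 + 130)*108 = (1600 + 130)*108 = 1730*108 = 186840)
(s(1063, 1005) - 1751565) + F = ((1063 + 2*1005) - 1751565) + 186840 = ((1063 + 2010) - 1751565) + 186840 = (3073 - 1751565) + 186840 = -1748492 + 186840 = -1561652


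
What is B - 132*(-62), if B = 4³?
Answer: 8248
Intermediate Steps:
B = 64
B - 132*(-62) = 64 - 132*(-62) = 64 + 8184 = 8248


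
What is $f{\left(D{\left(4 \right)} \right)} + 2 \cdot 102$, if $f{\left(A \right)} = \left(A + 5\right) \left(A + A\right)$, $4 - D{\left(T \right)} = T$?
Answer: $204$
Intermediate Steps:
$D{\left(T \right)} = 4 - T$
$f{\left(A \right)} = 2 A \left(5 + A\right)$ ($f{\left(A \right)} = \left(5 + A\right) 2 A = 2 A \left(5 + A\right)$)
$f{\left(D{\left(4 \right)} \right)} + 2 \cdot 102 = 2 \left(4 - 4\right) \left(5 + \left(4 - 4\right)\right) + 2 \cdot 102 = 2 \left(4 - 4\right) \left(5 + \left(4 - 4\right)\right) + 204 = 2 \cdot 0 \left(5 + 0\right) + 204 = 2 \cdot 0 \cdot 5 + 204 = 0 + 204 = 204$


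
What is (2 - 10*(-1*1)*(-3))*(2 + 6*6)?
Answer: -1064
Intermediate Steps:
(2 - 10*(-1*1)*(-3))*(2 + 6*6) = (2 - (-10)*(-3))*(2 + 36) = (2 - 10*3)*38 = (2 - 30)*38 = -28*38 = -1064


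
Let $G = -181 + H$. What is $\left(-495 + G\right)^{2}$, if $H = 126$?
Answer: $302500$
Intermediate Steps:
$G = -55$ ($G = -181 + 126 = -55$)
$\left(-495 + G\right)^{2} = \left(-495 - 55\right)^{2} = \left(-550\right)^{2} = 302500$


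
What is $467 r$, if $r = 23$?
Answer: $10741$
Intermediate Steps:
$467 r = 467 \cdot 23 = 10741$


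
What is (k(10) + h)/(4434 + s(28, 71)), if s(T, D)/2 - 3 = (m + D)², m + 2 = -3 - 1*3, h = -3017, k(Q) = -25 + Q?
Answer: -1516/6189 ≈ -0.24495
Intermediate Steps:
m = -8 (m = -2 + (-3 - 1*3) = -2 + (-3 - 3) = -2 - 6 = -8)
s(T, D) = 6 + 2*(-8 + D)²
(k(10) + h)/(4434 + s(28, 71)) = ((-25 + 10) - 3017)/(4434 + (6 + 2*(-8 + 71)²)) = (-15 - 3017)/(4434 + (6 + 2*63²)) = -3032/(4434 + (6 + 2*3969)) = -3032/(4434 + (6 + 7938)) = -3032/(4434 + 7944) = -3032/12378 = -3032*1/12378 = -1516/6189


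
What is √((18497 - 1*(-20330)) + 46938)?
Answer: √85765 ≈ 292.86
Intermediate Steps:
√((18497 - 1*(-20330)) + 46938) = √((18497 + 20330) + 46938) = √(38827 + 46938) = √85765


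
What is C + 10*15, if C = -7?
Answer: 143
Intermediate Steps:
C + 10*15 = -7 + 10*15 = -7 + 150 = 143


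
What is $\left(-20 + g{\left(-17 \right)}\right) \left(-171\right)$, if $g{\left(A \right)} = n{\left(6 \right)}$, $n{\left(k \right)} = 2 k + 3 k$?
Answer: $-1710$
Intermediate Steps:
$n{\left(k \right)} = 5 k$
$g{\left(A \right)} = 30$ ($g{\left(A \right)} = 5 \cdot 6 = 30$)
$\left(-20 + g{\left(-17 \right)}\right) \left(-171\right) = \left(-20 + 30\right) \left(-171\right) = 10 \left(-171\right) = -1710$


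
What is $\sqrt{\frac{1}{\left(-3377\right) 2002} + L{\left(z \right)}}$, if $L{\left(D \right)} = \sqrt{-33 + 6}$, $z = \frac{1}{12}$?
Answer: $\frac{\sqrt{-55874 + 1133251106988 i \sqrt{3}}}{614614} \approx 1.6119 + 1.6119 i$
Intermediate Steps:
$z = \frac{1}{12} \approx 0.083333$
$L{\left(D \right)} = 3 i \sqrt{3}$ ($L{\left(D \right)} = \sqrt{-27} = 3 i \sqrt{3}$)
$\sqrt{\frac{1}{\left(-3377\right) 2002} + L{\left(z \right)}} = \sqrt{\frac{1}{\left(-3377\right) 2002} + 3 i \sqrt{3}} = \sqrt{\left(- \frac{1}{3377}\right) \frac{1}{2002} + 3 i \sqrt{3}} = \sqrt{- \frac{1}{6760754} + 3 i \sqrt{3}}$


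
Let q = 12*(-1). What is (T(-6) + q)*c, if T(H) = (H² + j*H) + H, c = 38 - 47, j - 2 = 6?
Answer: 270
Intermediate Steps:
j = 8 (j = 2 + 6 = 8)
q = -12
c = -9
T(H) = H² + 9*H (T(H) = (H² + 8*H) + H = H² + 9*H)
(T(-6) + q)*c = (-6*(9 - 6) - 12)*(-9) = (-6*3 - 12)*(-9) = (-18 - 12)*(-9) = -30*(-9) = 270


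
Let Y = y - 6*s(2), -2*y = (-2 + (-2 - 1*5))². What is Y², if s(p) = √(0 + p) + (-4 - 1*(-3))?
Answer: 5049/4 + 414*√2 ≈ 1847.7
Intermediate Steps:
y = -81/2 (y = -(-2 + (-2 - 1*5))²/2 = -(-2 + (-2 - 5))²/2 = -(-2 - 7)²/2 = -½*(-9)² = -½*81 = -81/2 ≈ -40.500)
s(p) = -1 + √p (s(p) = √p + (-4 + 3) = √p - 1 = -1 + √p)
Y = -69/2 - 6*√2 (Y = -81/2 - 6*(-1 + √2) = -81/2 + (6 - 6*√2) = -69/2 - 6*√2 ≈ -42.985)
Y² = (-69/2 - 6*√2)²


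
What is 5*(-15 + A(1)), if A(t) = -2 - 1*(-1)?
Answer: -80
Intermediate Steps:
A(t) = -1 (A(t) = -2 + 1 = -1)
5*(-15 + A(1)) = 5*(-15 - 1) = 5*(-16) = -80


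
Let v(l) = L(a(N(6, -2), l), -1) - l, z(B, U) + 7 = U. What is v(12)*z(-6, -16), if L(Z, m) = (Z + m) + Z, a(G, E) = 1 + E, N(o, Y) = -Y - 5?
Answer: -299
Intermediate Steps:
N(o, Y) = -5 - Y
z(B, U) = -7 + U
L(Z, m) = m + 2*Z
v(l) = 1 + l (v(l) = (-1 + 2*(1 + l)) - l = (-1 + (2 + 2*l)) - l = (1 + 2*l) - l = 1 + l)
v(12)*z(-6, -16) = (1 + 12)*(-7 - 16) = 13*(-23) = -299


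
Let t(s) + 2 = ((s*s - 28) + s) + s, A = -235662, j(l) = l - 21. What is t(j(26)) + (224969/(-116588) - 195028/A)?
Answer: 53549043133/13737680628 ≈ 3.8980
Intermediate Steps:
j(l) = -21 + l
t(s) = -30 + s**2 + 2*s (t(s) = -2 + (((s*s - 28) + s) + s) = -2 + (((s**2 - 28) + s) + s) = -2 + (((-28 + s**2) + s) + s) = -2 + ((-28 + s + s**2) + s) = -2 + (-28 + s**2 + 2*s) = -30 + s**2 + 2*s)
t(j(26)) + (224969/(-116588) - 195028/A) = (-30 + (-21 + 26)**2 + 2*(-21 + 26)) + (224969/(-116588) - 195028/(-235662)) = (-30 + 5**2 + 2*5) + (224969*(-1/116588) - 195028*(-1/235662)) = (-30 + 25 + 10) + (-224969/116588 + 97514/117831) = 5 - 15139360007/13737680628 = 53549043133/13737680628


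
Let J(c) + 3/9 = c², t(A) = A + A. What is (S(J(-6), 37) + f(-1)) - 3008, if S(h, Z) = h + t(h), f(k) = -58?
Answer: -2959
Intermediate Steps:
t(A) = 2*A
J(c) = -⅓ + c²
S(h, Z) = 3*h (S(h, Z) = h + 2*h = 3*h)
(S(J(-6), 37) + f(-1)) - 3008 = (3*(-⅓ + (-6)²) - 58) - 3008 = (3*(-⅓ + 36) - 58) - 3008 = (3*(107/3) - 58) - 3008 = (107 - 58) - 3008 = 49 - 3008 = -2959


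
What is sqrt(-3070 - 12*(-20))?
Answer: I*sqrt(2830) ≈ 53.198*I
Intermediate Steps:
sqrt(-3070 - 12*(-20)) = sqrt(-3070 + 240) = sqrt(-2830) = I*sqrt(2830)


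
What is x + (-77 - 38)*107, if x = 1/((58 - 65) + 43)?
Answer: -442979/36 ≈ -12305.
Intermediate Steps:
x = 1/36 (x = 1/(-7 + 43) = 1/36 ≈ 0.027778)
x + (-77 - 38)*107 = 1/36 + (-77 - 38)*107 = 1/36 - 115*107 = 1/36 - 12305 = -442979/36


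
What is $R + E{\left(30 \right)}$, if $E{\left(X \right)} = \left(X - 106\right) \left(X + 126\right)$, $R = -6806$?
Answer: $-18662$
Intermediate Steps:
$E{\left(X \right)} = \left(-106 + X\right) \left(126 + X\right)$
$R + E{\left(30 \right)} = -6806 + \left(-13356 + 30^{2} + 20 \cdot 30\right) = -6806 + \left(-13356 + 900 + 600\right) = -6806 - 11856 = -18662$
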